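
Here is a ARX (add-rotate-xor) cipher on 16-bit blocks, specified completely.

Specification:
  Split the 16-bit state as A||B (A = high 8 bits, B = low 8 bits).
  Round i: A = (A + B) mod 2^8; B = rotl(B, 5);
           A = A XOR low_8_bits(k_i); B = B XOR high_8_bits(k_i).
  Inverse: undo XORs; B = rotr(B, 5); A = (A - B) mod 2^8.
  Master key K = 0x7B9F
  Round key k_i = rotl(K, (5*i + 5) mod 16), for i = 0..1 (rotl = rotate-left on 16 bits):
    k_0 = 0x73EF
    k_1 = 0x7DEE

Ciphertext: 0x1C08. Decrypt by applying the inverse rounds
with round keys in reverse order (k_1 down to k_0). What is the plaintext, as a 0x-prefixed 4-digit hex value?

s_0 = ciphertext = 0x1C08
s_1 = InvRound(s_0, k_1) = 0x47AB
s_2 = InvRound(s_1, k_0) = 0xE2C6

0xE2C6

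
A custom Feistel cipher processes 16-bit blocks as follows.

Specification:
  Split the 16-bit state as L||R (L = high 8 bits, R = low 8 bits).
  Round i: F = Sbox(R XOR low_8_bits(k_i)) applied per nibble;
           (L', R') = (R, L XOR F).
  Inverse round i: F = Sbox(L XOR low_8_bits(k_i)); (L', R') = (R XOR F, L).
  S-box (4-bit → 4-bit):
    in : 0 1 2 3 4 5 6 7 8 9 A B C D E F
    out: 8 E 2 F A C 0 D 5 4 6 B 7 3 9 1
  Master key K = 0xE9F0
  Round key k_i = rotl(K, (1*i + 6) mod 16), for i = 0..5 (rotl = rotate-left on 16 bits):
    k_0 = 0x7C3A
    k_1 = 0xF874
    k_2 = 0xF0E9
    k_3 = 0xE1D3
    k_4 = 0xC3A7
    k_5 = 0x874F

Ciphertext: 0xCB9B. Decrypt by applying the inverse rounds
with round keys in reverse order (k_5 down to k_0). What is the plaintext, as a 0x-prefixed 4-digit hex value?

0xBC53

s_0 = ciphertext = 0xCB9B
s_1 = InvRound(s_0, k_5) = 0xC1CB
s_2 = InvRound(s_1, k_4) = 0xCBC1
s_3 = InvRound(s_2, k_3) = 0x24CB
s_4 = InvRound(s_3, k_2) = 0xB824
s_5 = InvRound(s_4, k_1) = 0x53B8
s_6 = InvRound(s_5, k_0) = 0xBC53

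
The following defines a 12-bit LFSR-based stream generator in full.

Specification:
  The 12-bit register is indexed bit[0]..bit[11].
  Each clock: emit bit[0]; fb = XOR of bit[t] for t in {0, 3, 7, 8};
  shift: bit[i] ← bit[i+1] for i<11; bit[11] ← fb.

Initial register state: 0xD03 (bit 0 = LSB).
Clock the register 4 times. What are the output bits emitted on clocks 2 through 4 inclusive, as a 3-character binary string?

reg_0 = 0xD03
clock 1: out=1, reg = 0x681
clock 2: out=1, reg = 0x340
clock 3: out=0, reg = 0x9A0
clock 4: out=0, reg = 0x4D0

100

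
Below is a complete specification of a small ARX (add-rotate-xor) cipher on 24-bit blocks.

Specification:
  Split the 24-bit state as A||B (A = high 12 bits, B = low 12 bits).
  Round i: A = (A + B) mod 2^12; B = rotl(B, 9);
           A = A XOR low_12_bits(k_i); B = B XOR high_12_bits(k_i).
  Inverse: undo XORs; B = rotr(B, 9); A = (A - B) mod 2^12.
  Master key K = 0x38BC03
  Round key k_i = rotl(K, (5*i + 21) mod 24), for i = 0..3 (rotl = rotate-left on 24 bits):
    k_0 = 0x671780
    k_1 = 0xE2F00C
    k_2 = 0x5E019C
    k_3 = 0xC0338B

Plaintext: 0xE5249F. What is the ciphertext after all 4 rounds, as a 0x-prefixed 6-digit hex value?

s_0 = plaintext = 0xE5249F
s_1 = Round(s_0, k_0) = 0x5718E2
s_2 = Round(s_1, k_1) = 0xE5FB33
s_3 = Round(s_2, k_2) = 0x80E286
s_4 = Round(s_3, k_3) = 0x91F053

0x91F053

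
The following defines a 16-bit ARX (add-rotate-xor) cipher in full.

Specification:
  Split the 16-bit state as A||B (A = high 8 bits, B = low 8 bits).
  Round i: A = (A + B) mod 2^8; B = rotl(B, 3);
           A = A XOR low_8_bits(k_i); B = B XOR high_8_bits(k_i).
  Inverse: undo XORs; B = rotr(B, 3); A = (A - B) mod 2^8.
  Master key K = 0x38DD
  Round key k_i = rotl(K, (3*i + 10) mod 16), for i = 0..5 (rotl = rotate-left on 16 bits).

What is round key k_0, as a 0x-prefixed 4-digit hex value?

K = 0x38DD
k_0 = rotl(K, (3*0+10) mod 16) = rotl(K, 10) = 0x74E3

0x74E3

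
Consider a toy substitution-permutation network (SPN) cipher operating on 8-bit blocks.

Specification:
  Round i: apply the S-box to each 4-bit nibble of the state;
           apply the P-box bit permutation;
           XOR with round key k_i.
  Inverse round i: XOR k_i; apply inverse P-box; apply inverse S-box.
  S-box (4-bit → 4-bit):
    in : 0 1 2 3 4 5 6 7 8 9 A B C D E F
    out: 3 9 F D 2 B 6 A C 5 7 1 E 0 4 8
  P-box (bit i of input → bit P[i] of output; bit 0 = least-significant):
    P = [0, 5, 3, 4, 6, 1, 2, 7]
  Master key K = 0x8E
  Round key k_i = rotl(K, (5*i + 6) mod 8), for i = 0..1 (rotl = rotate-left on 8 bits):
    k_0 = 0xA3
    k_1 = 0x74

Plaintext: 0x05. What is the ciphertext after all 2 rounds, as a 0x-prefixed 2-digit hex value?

0x55

s_0 = plaintext = 0x05
s_1 = Round(s_0, k_0) = 0xD0
s_2 = Round(s_1, k_1) = 0x55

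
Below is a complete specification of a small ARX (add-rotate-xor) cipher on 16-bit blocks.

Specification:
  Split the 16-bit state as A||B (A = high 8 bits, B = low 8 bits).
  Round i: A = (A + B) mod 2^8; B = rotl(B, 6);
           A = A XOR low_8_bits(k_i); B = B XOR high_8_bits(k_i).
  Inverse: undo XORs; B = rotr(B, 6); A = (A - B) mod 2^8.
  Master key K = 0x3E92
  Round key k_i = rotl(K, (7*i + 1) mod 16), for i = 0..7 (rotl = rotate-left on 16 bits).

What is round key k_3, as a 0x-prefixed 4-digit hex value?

0xA48F

K = 0x3E92
k_0 = rotl(K, (7*0+1) mod 16) = rotl(K, 1) = 0x7D24
k_1 = rotl(K, (7*1+1) mod 16) = rotl(K, 8) = 0x923E
k_2 = rotl(K, (7*2+1) mod 16) = rotl(K, 15) = 0x1F49
k_3 = rotl(K, (7*3+1) mod 16) = rotl(K, 6) = 0xA48F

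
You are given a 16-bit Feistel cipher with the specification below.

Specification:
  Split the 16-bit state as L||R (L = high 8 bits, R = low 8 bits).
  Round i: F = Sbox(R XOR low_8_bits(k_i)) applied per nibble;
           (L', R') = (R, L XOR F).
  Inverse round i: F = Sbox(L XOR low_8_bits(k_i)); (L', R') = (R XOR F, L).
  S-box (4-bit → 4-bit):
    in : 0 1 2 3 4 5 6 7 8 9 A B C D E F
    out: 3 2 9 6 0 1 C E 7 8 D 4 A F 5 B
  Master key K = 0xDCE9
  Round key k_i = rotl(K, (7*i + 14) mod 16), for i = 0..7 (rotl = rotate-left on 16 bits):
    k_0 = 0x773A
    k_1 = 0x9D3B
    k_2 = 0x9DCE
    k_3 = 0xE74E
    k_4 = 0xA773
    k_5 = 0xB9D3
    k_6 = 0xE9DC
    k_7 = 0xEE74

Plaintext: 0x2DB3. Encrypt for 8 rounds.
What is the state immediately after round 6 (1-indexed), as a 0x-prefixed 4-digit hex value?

0x3931

s_0 = plaintext = 0x2DB3
s_1 = Round(s_0, k_0) = 0xB355
s_2 = Round(s_1, k_1) = 0x5576
s_3 = Round(s_2, k_2) = 0x7612
s_4 = Round(s_3, k_3) = 0x126C
s_5 = Round(s_4, k_4) = 0x6C39
s_6 = Round(s_5, k_5) = 0x3931
s_7 = Round(s_6, k_6) = 0x3166
s_8 = Round(s_7, k_7) = 0x6618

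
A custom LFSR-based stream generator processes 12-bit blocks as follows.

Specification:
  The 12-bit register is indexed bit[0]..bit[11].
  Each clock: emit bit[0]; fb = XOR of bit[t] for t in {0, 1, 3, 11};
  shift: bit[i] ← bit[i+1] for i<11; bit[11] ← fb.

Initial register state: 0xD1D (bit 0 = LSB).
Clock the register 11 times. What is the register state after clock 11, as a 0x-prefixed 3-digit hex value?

reg_0 = 0xD1D
clock 1: out=1, reg = 0xE8E
clock 2: out=0, reg = 0xF47
clock 3: out=1, reg = 0xFA3
clock 4: out=1, reg = 0xFD1
clock 5: out=1, reg = 0x7E8
clock 6: out=0, reg = 0xBF4
clock 7: out=0, reg = 0xDFA
clock 8: out=0, reg = 0xEFD
clock 9: out=1, reg = 0xF7E
clock 10: out=0, reg = 0xFBF
clock 11: out=1, reg = 0x7DF

0x7DF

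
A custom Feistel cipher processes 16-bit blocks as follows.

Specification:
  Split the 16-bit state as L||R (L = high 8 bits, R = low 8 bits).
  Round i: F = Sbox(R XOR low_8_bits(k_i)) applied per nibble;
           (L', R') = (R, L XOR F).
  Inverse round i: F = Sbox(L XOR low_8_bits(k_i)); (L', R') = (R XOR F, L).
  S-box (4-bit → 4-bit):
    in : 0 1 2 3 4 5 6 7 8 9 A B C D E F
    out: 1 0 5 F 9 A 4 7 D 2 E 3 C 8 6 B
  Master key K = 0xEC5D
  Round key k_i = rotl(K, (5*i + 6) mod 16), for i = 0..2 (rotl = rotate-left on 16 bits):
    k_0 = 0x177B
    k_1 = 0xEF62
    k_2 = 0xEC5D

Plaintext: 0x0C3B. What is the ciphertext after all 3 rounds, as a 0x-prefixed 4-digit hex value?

0x8015

s_0 = plaintext = 0x0C3B
s_1 = Round(s_0, k_0) = 0x3B9D
s_2 = Round(s_1, k_1) = 0x9D80
s_3 = Round(s_2, k_2) = 0x8015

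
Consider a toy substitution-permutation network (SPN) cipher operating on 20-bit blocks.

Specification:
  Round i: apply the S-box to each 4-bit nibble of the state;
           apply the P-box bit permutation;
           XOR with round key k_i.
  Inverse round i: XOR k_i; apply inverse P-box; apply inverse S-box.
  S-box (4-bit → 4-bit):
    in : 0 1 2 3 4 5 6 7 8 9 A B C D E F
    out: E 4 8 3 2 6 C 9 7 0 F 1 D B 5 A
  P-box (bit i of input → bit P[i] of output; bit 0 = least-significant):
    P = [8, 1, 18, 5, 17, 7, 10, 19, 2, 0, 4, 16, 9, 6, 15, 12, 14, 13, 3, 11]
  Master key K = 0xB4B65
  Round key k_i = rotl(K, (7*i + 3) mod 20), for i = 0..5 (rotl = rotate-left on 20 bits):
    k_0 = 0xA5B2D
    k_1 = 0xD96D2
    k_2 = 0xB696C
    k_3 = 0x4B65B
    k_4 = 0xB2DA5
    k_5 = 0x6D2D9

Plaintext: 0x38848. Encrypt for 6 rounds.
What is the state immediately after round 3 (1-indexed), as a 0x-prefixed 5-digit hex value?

0x37E17

s_0 = plaintext = 0x38848
s_1 = Round(s_0, k_0) = 0xEB8FA
s_2 = Round(s_1, k_1) = 0x1D56D
s_3 = Round(s_2, k_2) = 0x37E17
s_4 = Round(s_3, k_3) = 0x4C16F
s_5 = Round(s_4, k_4) = 0x39B97
s_6 = Round(s_5, k_5) = 0x6B3FD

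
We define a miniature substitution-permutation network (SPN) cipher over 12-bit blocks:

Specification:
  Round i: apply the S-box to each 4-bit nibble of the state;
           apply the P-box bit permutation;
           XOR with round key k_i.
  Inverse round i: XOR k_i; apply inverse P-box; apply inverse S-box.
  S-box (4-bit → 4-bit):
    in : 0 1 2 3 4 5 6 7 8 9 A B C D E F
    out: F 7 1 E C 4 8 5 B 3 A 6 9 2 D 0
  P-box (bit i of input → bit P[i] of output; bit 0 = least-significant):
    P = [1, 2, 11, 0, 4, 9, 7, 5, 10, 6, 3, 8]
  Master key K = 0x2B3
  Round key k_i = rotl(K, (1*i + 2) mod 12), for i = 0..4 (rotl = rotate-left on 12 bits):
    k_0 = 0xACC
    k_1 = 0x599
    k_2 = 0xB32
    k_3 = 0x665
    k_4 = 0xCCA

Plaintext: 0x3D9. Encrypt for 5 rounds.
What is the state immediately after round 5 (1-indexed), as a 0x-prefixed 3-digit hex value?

0xD0B

s_0 = plaintext = 0x3D9
s_1 = Round(s_0, k_0) = 0x982
s_2 = Round(s_1, k_1) = 0x3EB
s_3 = Round(s_2, k_2) = 0x2CE
s_4 = Round(s_3, k_3) = 0xA56
s_5 = Round(s_4, k_4) = 0xD0B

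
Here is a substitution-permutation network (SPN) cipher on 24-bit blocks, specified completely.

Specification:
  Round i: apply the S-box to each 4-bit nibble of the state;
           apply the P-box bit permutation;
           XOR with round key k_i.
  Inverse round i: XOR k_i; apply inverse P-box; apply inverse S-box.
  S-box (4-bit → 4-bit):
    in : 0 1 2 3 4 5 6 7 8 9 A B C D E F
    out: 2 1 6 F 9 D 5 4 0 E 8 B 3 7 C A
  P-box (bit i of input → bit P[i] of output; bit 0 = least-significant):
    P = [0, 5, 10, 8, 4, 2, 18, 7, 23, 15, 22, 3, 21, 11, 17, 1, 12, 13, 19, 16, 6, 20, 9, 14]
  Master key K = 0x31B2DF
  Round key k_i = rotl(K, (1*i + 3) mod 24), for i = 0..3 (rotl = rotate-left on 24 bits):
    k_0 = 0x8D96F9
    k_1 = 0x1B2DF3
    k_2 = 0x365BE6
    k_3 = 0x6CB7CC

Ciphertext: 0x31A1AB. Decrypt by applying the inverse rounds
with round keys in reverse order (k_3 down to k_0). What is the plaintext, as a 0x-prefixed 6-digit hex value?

0x06A9DB

s_0 = ciphertext = 0x31A1AB
s_1 = InvRound(s_0, k_3) = 0xD5A72D
s_2 = InvRound(s_1, k_2) = 0x4B33A6
s_3 = InvRound(s_2, k_1) = 0xD107C6
s_4 = InvRound(s_3, k_0) = 0x06A9DB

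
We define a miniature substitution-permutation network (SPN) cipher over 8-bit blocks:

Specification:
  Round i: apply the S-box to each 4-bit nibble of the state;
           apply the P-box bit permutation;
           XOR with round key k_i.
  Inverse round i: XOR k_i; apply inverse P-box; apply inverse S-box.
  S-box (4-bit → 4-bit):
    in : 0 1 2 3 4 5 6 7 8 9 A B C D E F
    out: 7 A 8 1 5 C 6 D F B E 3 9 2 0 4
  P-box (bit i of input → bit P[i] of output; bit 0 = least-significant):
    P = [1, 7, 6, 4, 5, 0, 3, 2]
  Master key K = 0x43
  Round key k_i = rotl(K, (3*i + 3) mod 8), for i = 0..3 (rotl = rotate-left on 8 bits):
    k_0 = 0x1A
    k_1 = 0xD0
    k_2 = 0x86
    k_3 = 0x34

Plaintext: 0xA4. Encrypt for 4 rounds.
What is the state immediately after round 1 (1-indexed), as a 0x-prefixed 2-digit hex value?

0x55

s_0 = plaintext = 0xA4
s_1 = Round(s_0, k_0) = 0x55
s_2 = Round(s_1, k_1) = 0x8C
s_3 = Round(s_2, k_2) = 0xB9
s_4 = Round(s_3, k_3) = 0x87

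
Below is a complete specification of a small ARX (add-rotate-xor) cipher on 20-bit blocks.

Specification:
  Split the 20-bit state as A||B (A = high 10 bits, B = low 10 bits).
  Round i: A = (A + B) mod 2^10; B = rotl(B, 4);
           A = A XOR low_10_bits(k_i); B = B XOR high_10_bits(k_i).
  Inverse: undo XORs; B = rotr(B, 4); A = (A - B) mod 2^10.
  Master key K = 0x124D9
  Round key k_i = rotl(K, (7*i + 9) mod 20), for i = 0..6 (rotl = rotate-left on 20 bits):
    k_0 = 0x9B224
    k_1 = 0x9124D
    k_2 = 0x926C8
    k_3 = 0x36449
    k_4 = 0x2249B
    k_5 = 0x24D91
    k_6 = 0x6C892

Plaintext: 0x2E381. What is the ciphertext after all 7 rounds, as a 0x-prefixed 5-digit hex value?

s_0 = plaintext = 0x2E381
s_1 = Round(s_0, k_0) = 0x87672
s_2 = Round(s_1, k_1) = 0xB096D
s_3 = Round(s_2, k_2) = 0xB9C9C
s_4 = Round(s_3, k_3) = 0xF291B
s_5 = Round(s_4, k_4) = 0x1F93D
s_6 = Round(s_5, k_5) = 0x0AB47
s_7 = Round(s_6, k_6) = 0xF8DCF

0xF8DCF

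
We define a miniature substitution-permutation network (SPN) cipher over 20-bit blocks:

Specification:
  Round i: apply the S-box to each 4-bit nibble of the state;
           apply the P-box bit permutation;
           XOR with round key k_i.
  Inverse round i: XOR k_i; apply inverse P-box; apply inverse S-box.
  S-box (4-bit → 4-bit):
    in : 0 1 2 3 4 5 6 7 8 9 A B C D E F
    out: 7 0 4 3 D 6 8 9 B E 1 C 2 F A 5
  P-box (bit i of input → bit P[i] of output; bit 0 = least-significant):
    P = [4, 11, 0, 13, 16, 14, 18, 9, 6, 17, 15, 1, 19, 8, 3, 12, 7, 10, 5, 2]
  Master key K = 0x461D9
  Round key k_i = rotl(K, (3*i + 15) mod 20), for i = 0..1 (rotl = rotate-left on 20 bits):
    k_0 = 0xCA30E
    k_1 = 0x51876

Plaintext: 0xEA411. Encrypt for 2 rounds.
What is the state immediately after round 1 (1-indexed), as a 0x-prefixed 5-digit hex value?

s_0 = plaintext = 0xEA411
s_1 = Round(s_0, k_0) = 0x42748
s_2 = Round(s_1, k_1) = 0x03288

0x42748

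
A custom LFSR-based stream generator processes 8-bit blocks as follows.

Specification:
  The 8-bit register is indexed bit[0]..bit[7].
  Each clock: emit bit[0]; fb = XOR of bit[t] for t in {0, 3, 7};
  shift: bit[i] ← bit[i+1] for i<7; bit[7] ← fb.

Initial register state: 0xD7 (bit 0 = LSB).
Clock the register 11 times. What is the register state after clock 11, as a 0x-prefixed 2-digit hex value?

0x78

reg_0 = 0xD7
clock 1: out=1, reg = 0x6B
clock 2: out=1, reg = 0x35
clock 3: out=1, reg = 0x9A
clock 4: out=0, reg = 0x4D
clock 5: out=1, reg = 0x26
clock 6: out=0, reg = 0x13
clock 7: out=1, reg = 0x89
clock 8: out=1, reg = 0xC4
clock 9: out=0, reg = 0xE2
clock 10: out=0, reg = 0xF1
clock 11: out=1, reg = 0x78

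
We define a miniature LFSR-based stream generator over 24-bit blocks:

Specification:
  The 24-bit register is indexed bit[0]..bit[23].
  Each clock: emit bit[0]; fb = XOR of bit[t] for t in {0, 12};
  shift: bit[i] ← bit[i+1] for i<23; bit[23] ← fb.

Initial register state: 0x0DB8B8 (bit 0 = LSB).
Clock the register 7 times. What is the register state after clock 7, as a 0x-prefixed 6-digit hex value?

reg_0 = 0x0DB8B8
clock 1: out=0, reg = 0x86DC5C
clock 2: out=0, reg = 0xC36E2E
clock 3: out=0, reg = 0x61B717
clock 4: out=1, reg = 0x30DB8B
clock 5: out=1, reg = 0x186DC5
clock 6: out=1, reg = 0x8C36E2
clock 7: out=0, reg = 0xC61B71

0xC61B71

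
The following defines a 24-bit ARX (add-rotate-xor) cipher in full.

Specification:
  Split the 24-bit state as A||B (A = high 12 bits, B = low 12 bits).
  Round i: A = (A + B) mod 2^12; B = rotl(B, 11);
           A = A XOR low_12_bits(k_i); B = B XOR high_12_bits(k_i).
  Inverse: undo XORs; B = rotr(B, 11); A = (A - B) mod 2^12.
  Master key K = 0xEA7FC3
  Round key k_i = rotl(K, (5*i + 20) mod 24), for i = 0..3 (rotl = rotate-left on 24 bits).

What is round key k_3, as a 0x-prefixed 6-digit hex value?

K = 0xEA7FC3
k_0 = rotl(K, (5*0+20) mod 24) = rotl(K, 20) = 0x3EA7FC
k_1 = rotl(K, (5*1+20) mod 24) = rotl(K, 1) = 0xD4FF87
k_2 = rotl(K, (5*2+20) mod 24) = rotl(K, 6) = 0x9FF0FA
k_3 = rotl(K, (5*3+20) mod 24) = rotl(K, 11) = 0xFE1F53

0xFE1F53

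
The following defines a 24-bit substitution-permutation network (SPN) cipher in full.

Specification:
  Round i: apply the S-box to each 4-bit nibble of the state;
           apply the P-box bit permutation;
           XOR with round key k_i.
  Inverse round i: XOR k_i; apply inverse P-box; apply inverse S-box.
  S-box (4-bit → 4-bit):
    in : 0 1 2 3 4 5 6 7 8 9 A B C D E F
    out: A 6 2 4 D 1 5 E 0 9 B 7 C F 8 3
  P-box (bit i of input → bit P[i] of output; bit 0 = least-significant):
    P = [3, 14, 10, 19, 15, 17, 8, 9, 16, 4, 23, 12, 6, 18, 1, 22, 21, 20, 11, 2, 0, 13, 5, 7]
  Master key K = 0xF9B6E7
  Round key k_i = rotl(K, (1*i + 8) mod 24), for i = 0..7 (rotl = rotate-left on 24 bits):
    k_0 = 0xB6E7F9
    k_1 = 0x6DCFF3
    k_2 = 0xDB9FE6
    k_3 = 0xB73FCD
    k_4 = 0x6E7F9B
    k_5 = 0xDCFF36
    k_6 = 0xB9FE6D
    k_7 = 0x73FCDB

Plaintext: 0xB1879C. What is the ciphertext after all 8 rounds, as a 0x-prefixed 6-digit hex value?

0xC59C21

s_0 = plaintext = 0xB1879C
s_1 = Round(s_0, k_0) = 0x2E59C8
s_2 = Round(s_1, k_1) = 0x6CFCB7
s_3 = Round(s_2, k_2) = 0x554283
s_4 = Round(s_3, k_3) = 0xD73B9E
s_5 = Round(s_4, k_4) = 0xF7D52C
s_6 = Round(s_5, k_5) = 0x83D371
s_7 = Round(s_6, k_6) = 0x7FB12F
s_8 = Round(s_7, k_7) = 0xC59C21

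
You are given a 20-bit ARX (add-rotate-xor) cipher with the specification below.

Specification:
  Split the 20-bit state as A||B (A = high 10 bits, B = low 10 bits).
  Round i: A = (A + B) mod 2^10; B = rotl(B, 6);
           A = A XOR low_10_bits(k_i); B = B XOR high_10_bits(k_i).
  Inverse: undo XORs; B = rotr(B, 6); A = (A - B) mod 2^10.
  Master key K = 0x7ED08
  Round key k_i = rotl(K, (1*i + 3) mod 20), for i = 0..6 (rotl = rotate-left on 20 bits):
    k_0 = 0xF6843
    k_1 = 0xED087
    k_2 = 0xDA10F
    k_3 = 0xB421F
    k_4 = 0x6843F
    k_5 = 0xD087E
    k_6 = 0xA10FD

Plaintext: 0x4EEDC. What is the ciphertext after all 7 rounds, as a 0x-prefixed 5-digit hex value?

s_0 = plaintext = 0x4EEDC
s_1 = Round(s_0, k_0) = 0x150F7
s_2 = Round(s_1, k_1) = 0x7327B
s_3 = Round(s_2, k_2) = 0x5218F
s_4 = Round(s_3, k_3) = 0x32108
s_5 = Round(s_4, k_4) = 0x7BFB1
s_6 = Round(s_5, k_5) = 0x77B39
s_7 = Round(s_6, k_6) = 0x7A8F7

0x7A8F7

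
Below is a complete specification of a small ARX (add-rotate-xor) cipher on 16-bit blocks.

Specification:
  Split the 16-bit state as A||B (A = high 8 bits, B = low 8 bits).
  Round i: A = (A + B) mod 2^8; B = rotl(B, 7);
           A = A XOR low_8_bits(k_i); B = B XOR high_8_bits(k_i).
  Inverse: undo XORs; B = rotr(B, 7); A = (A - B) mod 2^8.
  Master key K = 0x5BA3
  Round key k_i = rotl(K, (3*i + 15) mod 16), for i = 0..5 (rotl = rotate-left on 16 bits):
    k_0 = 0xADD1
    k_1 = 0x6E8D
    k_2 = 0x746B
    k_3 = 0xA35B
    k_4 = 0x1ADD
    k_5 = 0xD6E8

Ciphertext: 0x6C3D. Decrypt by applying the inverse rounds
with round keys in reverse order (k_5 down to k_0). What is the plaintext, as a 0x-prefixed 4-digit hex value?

0x03C2

s_0 = ciphertext = 0x6C3D
s_1 = InvRound(s_0, k_5) = 0xADD7
s_2 = InvRound(s_1, k_4) = 0xD59B
s_3 = InvRound(s_2, k_3) = 0x1E70
s_4 = InvRound(s_3, k_2) = 0x6D08
s_5 = InvRound(s_4, k_1) = 0x14CC
s_6 = InvRound(s_5, k_0) = 0x03C2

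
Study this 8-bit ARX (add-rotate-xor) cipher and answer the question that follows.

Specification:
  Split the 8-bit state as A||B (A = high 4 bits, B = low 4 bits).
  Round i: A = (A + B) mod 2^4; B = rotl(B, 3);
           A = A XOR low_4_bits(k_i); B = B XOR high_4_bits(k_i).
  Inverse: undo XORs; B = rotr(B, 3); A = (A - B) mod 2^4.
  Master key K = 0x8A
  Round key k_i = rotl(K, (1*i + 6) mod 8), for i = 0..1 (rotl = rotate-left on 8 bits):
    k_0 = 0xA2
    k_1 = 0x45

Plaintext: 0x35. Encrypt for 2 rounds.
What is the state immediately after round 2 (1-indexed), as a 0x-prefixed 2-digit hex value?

0xF4

s_0 = plaintext = 0x35
s_1 = Round(s_0, k_0) = 0xA0
s_2 = Round(s_1, k_1) = 0xF4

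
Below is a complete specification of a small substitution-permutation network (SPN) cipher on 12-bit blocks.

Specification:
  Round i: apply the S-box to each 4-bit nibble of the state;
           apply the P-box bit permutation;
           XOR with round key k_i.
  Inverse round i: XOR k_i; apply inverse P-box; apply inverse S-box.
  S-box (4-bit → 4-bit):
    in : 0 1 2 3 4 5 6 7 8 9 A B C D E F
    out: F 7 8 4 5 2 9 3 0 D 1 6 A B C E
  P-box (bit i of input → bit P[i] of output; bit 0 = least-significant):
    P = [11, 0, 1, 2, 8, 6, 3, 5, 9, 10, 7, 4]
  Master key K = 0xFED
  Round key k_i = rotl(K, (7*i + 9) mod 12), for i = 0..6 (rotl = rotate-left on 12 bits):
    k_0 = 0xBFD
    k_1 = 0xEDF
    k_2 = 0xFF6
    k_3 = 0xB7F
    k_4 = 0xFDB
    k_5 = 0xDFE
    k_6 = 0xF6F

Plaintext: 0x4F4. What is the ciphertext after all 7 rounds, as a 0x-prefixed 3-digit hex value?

0x833

s_0 = plaintext = 0x4F4
s_1 = Round(s_0, k_0) = 0x117
s_2 = Round(s_1, k_1) = 0x116
s_3 = Round(s_2, k_2) = 0x03A
s_4 = Round(s_3, k_3) = 0x5E7
s_5 = Round(s_4, k_4) = 0x3F2
s_6 = Round(s_5, k_5) = 0xD12
s_7 = Round(s_6, k_6) = 0x833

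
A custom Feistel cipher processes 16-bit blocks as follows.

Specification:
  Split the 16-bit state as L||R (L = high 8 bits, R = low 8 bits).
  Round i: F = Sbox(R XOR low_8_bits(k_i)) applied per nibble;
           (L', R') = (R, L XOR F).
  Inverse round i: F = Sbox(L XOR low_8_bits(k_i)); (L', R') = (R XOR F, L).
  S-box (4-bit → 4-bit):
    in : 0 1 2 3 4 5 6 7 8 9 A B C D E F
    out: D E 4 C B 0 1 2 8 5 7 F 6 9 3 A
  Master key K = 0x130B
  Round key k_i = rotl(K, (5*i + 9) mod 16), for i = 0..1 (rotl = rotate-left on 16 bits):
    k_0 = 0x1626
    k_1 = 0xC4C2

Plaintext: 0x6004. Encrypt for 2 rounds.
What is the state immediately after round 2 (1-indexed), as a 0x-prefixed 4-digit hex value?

0x2435

s_0 = plaintext = 0x6004
s_1 = Round(s_0, k_0) = 0x0424
s_2 = Round(s_1, k_1) = 0x2435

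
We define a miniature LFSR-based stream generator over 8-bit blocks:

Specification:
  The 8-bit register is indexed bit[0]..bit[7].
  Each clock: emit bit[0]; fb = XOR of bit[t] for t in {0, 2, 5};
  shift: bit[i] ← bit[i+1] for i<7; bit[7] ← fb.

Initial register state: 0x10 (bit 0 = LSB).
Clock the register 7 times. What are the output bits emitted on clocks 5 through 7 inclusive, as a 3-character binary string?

100

reg_0 = 0x10
clock 1: out=0, reg = 0x08
clock 2: out=0, reg = 0x04
clock 3: out=0, reg = 0x82
clock 4: out=0, reg = 0x41
clock 5: out=1, reg = 0xA0
clock 6: out=0, reg = 0xD0
clock 7: out=0, reg = 0x68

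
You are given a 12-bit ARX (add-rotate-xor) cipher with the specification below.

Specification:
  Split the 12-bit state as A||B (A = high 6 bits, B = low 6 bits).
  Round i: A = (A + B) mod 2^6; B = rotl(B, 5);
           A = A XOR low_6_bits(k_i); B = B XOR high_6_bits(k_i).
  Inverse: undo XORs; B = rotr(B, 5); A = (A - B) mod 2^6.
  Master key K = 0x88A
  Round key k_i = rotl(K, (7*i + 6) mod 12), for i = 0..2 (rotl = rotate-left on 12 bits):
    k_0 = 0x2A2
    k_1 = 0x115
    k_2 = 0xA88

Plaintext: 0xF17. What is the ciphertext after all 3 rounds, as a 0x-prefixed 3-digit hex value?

s_0 = plaintext = 0xF17
s_1 = Round(s_0, k_0) = 0xC61
s_2 = Round(s_1, k_1) = 0x1F4
s_3 = Round(s_2, k_2) = 0xCF0

0xCF0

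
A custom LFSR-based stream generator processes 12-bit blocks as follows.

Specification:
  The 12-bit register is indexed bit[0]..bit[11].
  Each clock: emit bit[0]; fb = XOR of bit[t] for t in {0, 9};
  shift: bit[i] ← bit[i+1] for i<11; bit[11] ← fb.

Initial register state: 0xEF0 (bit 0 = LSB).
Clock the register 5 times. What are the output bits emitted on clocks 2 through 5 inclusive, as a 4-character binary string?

reg_0 = 0xEF0
clock 1: out=0, reg = 0xF78
clock 2: out=0, reg = 0xFBC
clock 3: out=0, reg = 0xFDE
clock 4: out=0, reg = 0xFEF
clock 5: out=1, reg = 0x7F7

0001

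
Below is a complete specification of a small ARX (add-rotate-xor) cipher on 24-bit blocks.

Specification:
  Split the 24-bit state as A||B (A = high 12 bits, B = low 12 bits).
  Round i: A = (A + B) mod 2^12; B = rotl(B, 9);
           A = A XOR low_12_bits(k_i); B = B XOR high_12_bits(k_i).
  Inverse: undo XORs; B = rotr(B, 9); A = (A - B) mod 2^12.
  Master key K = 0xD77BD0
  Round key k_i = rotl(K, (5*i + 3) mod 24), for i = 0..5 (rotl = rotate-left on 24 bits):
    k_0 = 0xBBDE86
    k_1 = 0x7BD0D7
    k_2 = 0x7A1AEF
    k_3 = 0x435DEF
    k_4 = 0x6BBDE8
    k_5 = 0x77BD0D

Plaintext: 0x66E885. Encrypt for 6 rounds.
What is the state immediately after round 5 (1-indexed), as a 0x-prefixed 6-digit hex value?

0xE88925

s_0 = plaintext = 0x66E885
s_1 = Round(s_0, k_0) = 0x0750AD
s_2 = Round(s_1, k_1) = 0x1F5DA8
s_3 = Round(s_2, k_2) = 0x572614
s_4 = Round(s_3, k_3) = 0x669CF7
s_5 = Round(s_4, k_4) = 0xE88925
s_6 = Round(s_5, k_5) = 0xAA0C5F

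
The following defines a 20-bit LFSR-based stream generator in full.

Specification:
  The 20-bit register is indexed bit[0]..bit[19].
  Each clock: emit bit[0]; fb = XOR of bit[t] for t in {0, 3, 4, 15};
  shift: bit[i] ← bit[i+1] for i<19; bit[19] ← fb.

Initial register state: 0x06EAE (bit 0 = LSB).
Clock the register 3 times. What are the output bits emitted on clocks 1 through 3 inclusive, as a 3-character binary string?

reg_0 = 0x06EAE
clock 1: out=0, reg = 0x83757
clock 2: out=1, reg = 0x41BAB
clock 3: out=1, reg = 0x20DD5

011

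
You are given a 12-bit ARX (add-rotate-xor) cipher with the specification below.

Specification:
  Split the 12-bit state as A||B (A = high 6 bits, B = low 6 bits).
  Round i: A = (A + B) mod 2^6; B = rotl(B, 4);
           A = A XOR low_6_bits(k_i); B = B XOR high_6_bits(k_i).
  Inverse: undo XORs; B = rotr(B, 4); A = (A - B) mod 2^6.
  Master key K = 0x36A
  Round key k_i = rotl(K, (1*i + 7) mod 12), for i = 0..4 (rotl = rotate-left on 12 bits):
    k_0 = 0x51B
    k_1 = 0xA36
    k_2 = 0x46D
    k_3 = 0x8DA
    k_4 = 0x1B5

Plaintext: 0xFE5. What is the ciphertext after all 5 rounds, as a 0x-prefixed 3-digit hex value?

s_0 = plaintext = 0xFE5
s_1 = Round(s_0, k_0) = 0xFCD
s_2 = Round(s_1, k_1) = 0xEBB
s_3 = Round(s_2, k_2) = 0x62F
s_4 = Round(s_3, k_3) = 0x758
s_5 = Round(s_4, k_4) = 0x000

0x000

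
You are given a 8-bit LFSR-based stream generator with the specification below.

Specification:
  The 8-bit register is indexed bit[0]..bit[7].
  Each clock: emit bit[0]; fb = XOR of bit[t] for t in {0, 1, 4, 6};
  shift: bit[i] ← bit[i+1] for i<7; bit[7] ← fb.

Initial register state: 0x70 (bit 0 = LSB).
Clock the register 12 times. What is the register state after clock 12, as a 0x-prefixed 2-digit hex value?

reg_0 = 0x70
clock 1: out=0, reg = 0x38
clock 2: out=0, reg = 0x9C
clock 3: out=0, reg = 0xCE
clock 4: out=0, reg = 0x67
clock 5: out=1, reg = 0xB3
clock 6: out=1, reg = 0xD9
clock 7: out=1, reg = 0xEC
clock 8: out=0, reg = 0xF6
clock 9: out=0, reg = 0xFB
clock 10: out=1, reg = 0x7D
clock 11: out=1, reg = 0xBE
clock 12: out=0, reg = 0x5F

0x5F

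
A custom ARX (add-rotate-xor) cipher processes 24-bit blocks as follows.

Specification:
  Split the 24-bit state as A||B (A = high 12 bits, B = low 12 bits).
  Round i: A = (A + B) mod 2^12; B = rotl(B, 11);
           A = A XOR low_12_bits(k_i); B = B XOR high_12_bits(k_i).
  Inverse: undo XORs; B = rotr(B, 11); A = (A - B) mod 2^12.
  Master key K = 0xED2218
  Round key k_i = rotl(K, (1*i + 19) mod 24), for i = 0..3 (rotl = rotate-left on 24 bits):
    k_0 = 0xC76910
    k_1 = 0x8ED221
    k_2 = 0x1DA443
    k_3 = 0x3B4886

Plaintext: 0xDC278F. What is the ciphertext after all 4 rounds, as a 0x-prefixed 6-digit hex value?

s_0 = plaintext = 0xDC278F
s_1 = Round(s_0, k_0) = 0xC417B1
s_2 = Round(s_1, k_1) = 0x1D3335
s_3 = Round(s_2, k_2) = 0x14B840
s_4 = Round(s_3, k_3) = 0x10D794

0x10D794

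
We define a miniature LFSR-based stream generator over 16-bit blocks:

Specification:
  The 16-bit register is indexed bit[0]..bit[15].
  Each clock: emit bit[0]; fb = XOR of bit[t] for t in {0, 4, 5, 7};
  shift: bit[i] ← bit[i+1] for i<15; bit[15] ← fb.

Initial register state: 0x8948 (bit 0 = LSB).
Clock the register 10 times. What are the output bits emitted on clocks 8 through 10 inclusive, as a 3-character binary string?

reg_0 = 0x8948
clock 1: out=0, reg = 0x44A4
clock 2: out=0, reg = 0x2252
clock 3: out=0, reg = 0x9129
clock 4: out=1, reg = 0x4894
clock 5: out=0, reg = 0x244A
clock 6: out=0, reg = 0x1225
clock 7: out=1, reg = 0x0912
clock 8: out=0, reg = 0x8489
clock 9: out=1, reg = 0x4244
clock 10: out=0, reg = 0x2122

010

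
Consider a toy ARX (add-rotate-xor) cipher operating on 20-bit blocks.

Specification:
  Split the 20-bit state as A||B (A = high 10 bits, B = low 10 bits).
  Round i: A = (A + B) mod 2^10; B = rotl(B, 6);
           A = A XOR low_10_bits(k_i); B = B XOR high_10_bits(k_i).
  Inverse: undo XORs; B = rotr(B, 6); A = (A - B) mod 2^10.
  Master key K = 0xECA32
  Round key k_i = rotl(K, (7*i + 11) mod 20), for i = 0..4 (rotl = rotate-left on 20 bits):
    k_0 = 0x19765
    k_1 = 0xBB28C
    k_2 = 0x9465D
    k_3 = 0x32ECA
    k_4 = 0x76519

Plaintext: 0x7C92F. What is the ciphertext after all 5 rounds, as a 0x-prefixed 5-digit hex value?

0x2CD96

s_0 = plaintext = 0x7C92F
s_1 = Round(s_0, k_0) = 0x113B7
s_2 = Round(s_1, k_1) = 0x5DF17
s_3 = Round(s_2, k_2) = 0xB4FA0
s_4 = Round(s_3, k_3) = 0x2E4F1
s_5 = Round(s_4, k_4) = 0x2CD96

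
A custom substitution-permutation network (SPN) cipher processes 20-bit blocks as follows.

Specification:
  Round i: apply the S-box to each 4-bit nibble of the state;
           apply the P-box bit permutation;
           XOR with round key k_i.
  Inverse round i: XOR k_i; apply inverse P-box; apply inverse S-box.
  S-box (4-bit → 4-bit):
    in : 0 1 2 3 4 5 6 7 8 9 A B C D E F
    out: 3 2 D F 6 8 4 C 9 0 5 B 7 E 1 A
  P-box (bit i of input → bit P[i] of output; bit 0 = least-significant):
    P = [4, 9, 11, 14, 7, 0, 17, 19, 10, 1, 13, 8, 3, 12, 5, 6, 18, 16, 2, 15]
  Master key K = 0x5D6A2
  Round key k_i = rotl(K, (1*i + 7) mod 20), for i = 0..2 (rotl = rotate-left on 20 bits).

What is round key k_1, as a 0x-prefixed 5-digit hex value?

0x6A25D

K = 0x5D6A2
k_0 = rotl(K, (1*0+7) mod 20) = rotl(K, 7) = 0xB512E
k_1 = rotl(K, (1*1+7) mod 20) = rotl(K, 8) = 0x6A25D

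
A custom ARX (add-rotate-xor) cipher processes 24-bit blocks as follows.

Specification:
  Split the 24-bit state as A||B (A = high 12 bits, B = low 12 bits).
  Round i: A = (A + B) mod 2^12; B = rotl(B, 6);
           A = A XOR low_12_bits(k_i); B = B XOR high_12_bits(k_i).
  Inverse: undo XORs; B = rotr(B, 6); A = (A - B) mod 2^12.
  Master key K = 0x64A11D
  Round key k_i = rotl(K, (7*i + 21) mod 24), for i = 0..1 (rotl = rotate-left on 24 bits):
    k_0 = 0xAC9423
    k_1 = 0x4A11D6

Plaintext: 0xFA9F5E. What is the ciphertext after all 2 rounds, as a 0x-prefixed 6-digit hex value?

s_0 = plaintext = 0xFA9F5E
s_1 = Round(s_0, k_0) = 0xB24D74
s_2 = Round(s_1, k_1) = 0x94E994

0x94E994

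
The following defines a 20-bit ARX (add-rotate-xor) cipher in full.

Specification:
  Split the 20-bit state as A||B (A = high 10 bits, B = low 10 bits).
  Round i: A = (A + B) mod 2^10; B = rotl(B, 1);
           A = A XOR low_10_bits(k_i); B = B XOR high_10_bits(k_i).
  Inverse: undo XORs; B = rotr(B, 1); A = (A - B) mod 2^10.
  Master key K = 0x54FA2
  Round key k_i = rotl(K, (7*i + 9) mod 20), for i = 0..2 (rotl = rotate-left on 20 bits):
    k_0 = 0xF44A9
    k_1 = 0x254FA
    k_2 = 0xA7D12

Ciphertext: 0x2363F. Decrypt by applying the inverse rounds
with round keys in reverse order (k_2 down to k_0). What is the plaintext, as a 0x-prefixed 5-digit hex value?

s_0 = ciphertext = 0x2363F
s_1 = InvRound(s_0, k_2) = 0x53C50
s_2 = InvRound(s_1, k_1) = 0xD4E62
s_3 = InvRound(s_2, k_0) = 0x486D9

0x486D9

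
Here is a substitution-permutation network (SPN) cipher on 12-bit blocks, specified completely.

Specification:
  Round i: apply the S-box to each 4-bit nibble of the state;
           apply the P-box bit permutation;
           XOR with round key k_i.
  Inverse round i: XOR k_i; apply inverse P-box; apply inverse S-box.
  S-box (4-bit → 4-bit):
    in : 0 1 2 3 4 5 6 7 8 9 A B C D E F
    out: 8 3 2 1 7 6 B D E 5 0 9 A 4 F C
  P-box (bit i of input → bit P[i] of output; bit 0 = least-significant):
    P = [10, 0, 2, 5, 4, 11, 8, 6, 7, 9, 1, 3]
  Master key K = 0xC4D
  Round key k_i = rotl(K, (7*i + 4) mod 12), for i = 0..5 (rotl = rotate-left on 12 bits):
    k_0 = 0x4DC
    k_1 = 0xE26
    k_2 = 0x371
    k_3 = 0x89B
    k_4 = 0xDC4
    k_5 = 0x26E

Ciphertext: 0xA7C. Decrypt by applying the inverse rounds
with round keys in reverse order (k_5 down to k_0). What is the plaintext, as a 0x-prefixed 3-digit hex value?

s_0 = ciphertext = 0xA7C
s_1 = InvRound(s_0, k_5) = 0xD1A
s_2 = InvRound(s_1, k_4) = 0x7BD
s_3 = InvRound(s_2, k_3) = 0x557
s_4 = InvRound(s_3, k_2) = 0x5A7
s_5 = InvRound(s_4, k_1) = 0x152
s_6 = InvRound(s_5, k_0) = 0x7D9

0x7D9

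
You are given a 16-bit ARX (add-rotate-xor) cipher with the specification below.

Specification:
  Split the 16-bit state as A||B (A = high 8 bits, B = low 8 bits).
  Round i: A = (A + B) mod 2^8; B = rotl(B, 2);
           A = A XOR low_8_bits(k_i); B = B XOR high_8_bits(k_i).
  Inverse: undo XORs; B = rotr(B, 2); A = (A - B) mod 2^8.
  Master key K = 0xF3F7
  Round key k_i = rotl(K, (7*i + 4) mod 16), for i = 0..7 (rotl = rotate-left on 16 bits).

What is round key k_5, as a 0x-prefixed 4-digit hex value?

K = 0xF3F7
k_0 = rotl(K, (7*0+4) mod 16) = rotl(K, 4) = 0x3F7F
k_1 = rotl(K, (7*1+4) mod 16) = rotl(K, 11) = 0xBF9F
k_2 = rotl(K, (7*2+4) mod 16) = rotl(K, 2) = 0xCFDF
k_3 = rotl(K, (7*3+4) mod 16) = rotl(K, 9) = 0xEFE7
k_4 = rotl(K, (7*4+4) mod 16) = rotl(K, 0) = 0xF3F7
k_5 = rotl(K, (7*5+4) mod 16) = rotl(K, 7) = 0xFBF9

0xFBF9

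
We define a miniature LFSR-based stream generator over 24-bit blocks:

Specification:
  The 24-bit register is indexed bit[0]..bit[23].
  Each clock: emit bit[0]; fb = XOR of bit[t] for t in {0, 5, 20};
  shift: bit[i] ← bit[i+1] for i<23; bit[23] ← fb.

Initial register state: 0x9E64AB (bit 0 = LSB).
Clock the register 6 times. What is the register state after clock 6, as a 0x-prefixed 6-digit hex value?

reg_0 = 0x9E64AB
clock 1: out=1, reg = 0xCF3255
clock 2: out=1, reg = 0xE7992A
clock 3: out=0, reg = 0xF3CC95
clock 4: out=1, reg = 0x79E64A
clock 5: out=0, reg = 0xBCF325
clock 6: out=1, reg = 0xDE7992

0xDE7992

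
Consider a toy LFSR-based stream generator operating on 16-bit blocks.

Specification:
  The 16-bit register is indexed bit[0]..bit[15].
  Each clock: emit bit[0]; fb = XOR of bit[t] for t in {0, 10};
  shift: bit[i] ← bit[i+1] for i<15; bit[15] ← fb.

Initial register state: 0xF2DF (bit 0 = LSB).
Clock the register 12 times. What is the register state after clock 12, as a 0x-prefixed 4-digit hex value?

0xA23F

reg_0 = 0xF2DF
clock 1: out=1, reg = 0xF96F
clock 2: out=1, reg = 0xFCB7
clock 3: out=1, reg = 0x7E5B
clock 4: out=1, reg = 0x3F2D
clock 5: out=1, reg = 0x1F96
clock 6: out=0, reg = 0x8FCB
clock 7: out=1, reg = 0x47E5
clock 8: out=1, reg = 0x23F2
clock 9: out=0, reg = 0x11F9
clock 10: out=1, reg = 0x88FC
clock 11: out=0, reg = 0x447E
clock 12: out=0, reg = 0xA23F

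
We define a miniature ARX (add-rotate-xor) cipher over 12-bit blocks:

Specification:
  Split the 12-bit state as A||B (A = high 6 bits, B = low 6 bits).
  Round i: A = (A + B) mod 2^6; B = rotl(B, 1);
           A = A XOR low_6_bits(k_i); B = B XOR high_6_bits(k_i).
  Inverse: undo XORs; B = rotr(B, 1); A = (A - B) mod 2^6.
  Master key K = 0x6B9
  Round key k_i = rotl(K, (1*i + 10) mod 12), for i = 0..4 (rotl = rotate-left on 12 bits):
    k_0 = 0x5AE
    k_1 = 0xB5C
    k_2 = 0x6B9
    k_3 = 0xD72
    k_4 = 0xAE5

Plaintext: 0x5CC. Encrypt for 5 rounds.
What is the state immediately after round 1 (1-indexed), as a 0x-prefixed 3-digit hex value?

s_0 = plaintext = 0x5CC
s_1 = Round(s_0, k_0) = 0x34E
s_2 = Round(s_1, k_1) = 0x1F1
s_3 = Round(s_2, k_2) = 0x079
s_4 = Round(s_3, k_3) = 0x206
s_5 = Round(s_4, k_4) = 0xAE7

0x34E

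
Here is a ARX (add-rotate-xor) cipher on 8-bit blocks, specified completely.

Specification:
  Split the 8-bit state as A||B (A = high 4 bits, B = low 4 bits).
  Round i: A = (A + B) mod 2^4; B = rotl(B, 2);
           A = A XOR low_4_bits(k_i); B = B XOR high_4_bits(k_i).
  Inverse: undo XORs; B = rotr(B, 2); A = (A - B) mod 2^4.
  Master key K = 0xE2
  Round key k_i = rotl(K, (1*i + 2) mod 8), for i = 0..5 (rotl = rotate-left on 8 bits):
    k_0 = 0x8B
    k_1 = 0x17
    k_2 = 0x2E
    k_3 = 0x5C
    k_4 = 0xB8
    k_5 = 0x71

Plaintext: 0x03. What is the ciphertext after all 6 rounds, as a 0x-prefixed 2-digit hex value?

0xD4

s_0 = plaintext = 0x03
s_1 = Round(s_0, k_0) = 0x84
s_2 = Round(s_1, k_1) = 0xB0
s_3 = Round(s_2, k_2) = 0x52
s_4 = Round(s_3, k_3) = 0xBD
s_5 = Round(s_4, k_4) = 0x0C
s_6 = Round(s_5, k_5) = 0xD4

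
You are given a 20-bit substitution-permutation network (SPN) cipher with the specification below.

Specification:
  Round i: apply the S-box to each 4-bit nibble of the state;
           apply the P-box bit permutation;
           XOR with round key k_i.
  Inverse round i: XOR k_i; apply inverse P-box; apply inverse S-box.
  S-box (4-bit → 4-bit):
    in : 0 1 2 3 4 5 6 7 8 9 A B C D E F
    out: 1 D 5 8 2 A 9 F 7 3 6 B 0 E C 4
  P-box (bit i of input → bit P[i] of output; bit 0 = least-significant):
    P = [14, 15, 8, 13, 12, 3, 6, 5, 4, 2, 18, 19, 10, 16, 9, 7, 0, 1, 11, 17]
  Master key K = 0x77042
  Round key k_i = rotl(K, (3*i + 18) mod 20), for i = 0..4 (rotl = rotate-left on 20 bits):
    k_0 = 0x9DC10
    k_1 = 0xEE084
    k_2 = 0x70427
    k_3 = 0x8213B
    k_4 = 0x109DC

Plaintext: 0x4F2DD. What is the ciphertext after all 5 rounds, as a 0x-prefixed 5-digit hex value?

0x682DE

s_0 = plaintext = 0x4F2DD
s_1 = Round(s_0, k_0) = 0xD7F6A
s_2 = Round(s_1, k_1) = 0x97F26
s_3 = Round(s_2, k_2) = 0x272E4
s_4 = Round(s_3, k_3) = 0xDAFCA
s_5 = Round(s_4, k_4) = 0x682DE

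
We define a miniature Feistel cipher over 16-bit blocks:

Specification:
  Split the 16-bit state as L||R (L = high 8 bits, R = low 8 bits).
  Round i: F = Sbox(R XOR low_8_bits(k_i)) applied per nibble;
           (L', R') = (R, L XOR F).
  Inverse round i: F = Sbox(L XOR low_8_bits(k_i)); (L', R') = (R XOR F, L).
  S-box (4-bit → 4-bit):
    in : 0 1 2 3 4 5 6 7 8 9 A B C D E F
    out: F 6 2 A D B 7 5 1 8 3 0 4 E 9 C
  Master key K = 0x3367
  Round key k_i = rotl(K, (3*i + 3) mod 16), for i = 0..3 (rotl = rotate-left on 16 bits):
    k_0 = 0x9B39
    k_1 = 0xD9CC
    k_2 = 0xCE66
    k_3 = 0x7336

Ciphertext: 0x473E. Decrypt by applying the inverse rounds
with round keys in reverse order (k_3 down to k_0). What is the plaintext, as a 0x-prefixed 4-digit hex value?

0x443A

s_0 = ciphertext = 0x473E
s_1 = InvRound(s_0, k_3) = 0x6847
s_2 = InvRound(s_1, k_2) = 0xBE68
s_3 = InvRound(s_2, k_1) = 0x3ABE
s_4 = InvRound(s_3, k_0) = 0x443A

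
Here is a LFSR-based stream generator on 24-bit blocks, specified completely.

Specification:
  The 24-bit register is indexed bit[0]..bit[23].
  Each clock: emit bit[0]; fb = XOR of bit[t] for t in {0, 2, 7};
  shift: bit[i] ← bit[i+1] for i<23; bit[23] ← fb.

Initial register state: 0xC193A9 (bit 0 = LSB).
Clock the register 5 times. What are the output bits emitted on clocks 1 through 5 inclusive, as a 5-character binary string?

10010

reg_0 = 0xC193A9
clock 1: out=1, reg = 0x60C9D4
clock 2: out=0, reg = 0x3064EA
clock 3: out=0, reg = 0x983275
clock 4: out=1, reg = 0x4C193A
clock 5: out=0, reg = 0x260C9D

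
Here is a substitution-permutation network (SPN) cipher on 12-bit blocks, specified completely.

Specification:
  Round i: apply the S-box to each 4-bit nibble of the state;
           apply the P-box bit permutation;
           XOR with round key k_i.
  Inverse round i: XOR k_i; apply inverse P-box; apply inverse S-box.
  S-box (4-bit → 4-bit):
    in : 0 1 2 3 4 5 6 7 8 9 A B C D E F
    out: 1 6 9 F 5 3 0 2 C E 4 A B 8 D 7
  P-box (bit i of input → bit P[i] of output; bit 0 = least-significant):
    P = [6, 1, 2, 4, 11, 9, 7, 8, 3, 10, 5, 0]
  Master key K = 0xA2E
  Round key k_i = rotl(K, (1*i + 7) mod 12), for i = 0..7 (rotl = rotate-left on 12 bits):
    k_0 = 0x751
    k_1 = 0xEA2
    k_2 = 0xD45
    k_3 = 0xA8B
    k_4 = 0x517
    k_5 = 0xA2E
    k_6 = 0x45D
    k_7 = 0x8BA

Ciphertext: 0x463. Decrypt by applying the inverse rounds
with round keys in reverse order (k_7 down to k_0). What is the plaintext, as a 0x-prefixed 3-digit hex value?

s_0 = ciphertext = 0x463
s_1 = InvRound(s_0, k_7) = 0xC42
s_2 = InvRound(s_1, k_6) = 0x209
s_3 = InvRound(s_2, k_5) = 0x801
s_4 = InvRound(s_3, k_4) = 0x729
s_5 = InvRound(s_4, k_3) = 0x1E7
s_6 = InvRound(s_5, k_2) = 0x147
s_7 = InvRound(s_6, k_1) = 0x934
s_8 = InvRound(s_7, k_0) = 0x954

0x954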